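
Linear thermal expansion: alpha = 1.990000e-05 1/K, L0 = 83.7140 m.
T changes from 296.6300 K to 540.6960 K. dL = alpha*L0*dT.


dT = 244.0660 K
dL = 1.990000e-05 * 83.7140 * 244.0660 = 0.406592 m
L_final = 84.120592 m

dL = 0.406592 m


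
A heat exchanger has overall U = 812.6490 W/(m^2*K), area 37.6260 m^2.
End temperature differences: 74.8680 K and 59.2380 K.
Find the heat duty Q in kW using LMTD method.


LMTD = 66.7483 K
Q = 812.6490 * 37.6260 * 66.7483 = 2040944.2396 W = 2040.9442 kW

2040.9442 kW


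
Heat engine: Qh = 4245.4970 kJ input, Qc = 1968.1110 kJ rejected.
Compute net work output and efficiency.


W = 4245.4970 - 1968.1110 = 2277.3860 kJ
eta = 2277.3860 / 4245.4970 = 0.5364 = 53.6424%

W = 2277.3860 kJ, eta = 53.6424%


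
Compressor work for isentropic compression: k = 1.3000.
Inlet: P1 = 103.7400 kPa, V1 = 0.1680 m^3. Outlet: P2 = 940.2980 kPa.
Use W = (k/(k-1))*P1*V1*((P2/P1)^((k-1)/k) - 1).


(k-1)/k = 0.2308
(P2/P1)^exp = 1.6631
W = 4.3333 * 103.7400 * 0.1680 * (1.6631 - 1) = 50.0795 kJ

50.0795 kJ


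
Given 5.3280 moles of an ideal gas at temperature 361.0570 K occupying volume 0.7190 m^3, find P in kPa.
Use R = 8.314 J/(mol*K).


P = nRT/V = 5.3280 * 8.314 * 361.0570 / 0.7190
= 15993.7390 / 0.7190 = 22244.4215 Pa = 22.2444 kPa

22.2444 kPa


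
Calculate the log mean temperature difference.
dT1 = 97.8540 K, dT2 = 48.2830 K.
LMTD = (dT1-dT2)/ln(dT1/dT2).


dT1/dT2 = 2.0267
ln(dT1/dT2) = 0.7064
LMTD = 49.5710 / 0.7064 = 70.1744 K

70.1744 K


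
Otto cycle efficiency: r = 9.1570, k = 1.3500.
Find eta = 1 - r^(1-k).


r^(k-1) = 2.1708
eta = 1 - 1/2.1708 = 0.5393 = 53.9334%

53.9334%


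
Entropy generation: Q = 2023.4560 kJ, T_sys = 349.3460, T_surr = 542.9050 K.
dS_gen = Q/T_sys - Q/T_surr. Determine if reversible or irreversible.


dS_sys = 2023.4560/349.3460 = 5.7921 kJ/K
dS_surr = -2023.4560/542.9050 = -3.7271 kJ/K
dS_gen = 5.7921 - 3.7271 = 2.0650 kJ/K (irreversible)

dS_gen = 2.0650 kJ/K, irreversible


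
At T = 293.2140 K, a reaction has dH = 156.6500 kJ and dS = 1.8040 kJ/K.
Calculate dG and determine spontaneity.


T*dS = 293.2140 * 1.8040 = 528.9581 kJ
dG = 156.6500 - 528.9581 = -372.3081 kJ (spontaneous)

dG = -372.3081 kJ, spontaneous


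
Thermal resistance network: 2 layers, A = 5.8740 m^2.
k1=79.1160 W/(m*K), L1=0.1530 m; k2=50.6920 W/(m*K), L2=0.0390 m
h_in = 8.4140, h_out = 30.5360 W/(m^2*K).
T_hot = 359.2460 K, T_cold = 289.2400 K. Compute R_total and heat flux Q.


R_conv_in = 1/(8.4140*5.8740) = 0.0202
R_1 = 0.1530/(79.1160*5.8740) = 0.0003
R_2 = 0.0390/(50.6920*5.8740) = 0.0001
R_conv_out = 1/(30.5360*5.8740) = 0.0056
R_total = 0.0263 K/W
Q = 70.0060 / 0.0263 = 2665.0201 W

R_total = 0.0263 K/W, Q = 2665.0201 W


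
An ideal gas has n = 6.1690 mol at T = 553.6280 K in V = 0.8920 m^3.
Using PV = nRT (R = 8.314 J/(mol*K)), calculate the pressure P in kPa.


P = nRT/V = 6.1690 * 8.314 * 553.6280 / 0.8920
= 28395.0630 / 0.8920 = 31833.0303 Pa = 31.8330 kPa

31.8330 kPa


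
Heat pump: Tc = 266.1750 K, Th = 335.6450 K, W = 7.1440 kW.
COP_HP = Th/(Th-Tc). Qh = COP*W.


COP = 335.6450 / 69.4700 = 4.8315
Qh = 4.8315 * 7.1440 = 34.5163 kW

COP = 4.8315, Qh = 34.5163 kW


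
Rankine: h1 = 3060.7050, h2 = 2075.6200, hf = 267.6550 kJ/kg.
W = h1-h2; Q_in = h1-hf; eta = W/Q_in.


W = 985.0850 kJ/kg
Q_in = 2793.0500 kJ/kg
eta = 0.3527 = 35.2692%

eta = 35.2692%


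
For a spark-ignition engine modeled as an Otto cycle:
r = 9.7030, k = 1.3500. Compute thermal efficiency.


r^(k-1) = 2.2152
eta = 1 - 1/2.2152 = 0.5486 = 54.8578%

54.8578%


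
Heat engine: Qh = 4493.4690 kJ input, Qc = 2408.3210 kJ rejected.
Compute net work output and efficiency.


W = 4493.4690 - 2408.3210 = 2085.1480 kJ
eta = 2085.1480 / 4493.4690 = 0.4640 = 46.4040%

W = 2085.1480 kJ, eta = 46.4040%


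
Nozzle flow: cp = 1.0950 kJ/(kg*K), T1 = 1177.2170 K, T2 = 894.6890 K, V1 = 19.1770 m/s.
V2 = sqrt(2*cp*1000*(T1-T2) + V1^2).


dT = 282.5280 K
2*cp*1000*dT = 618736.3200
V1^2 = 367.7573
V2 = sqrt(619104.0773) = 786.8317 m/s

786.8317 m/s


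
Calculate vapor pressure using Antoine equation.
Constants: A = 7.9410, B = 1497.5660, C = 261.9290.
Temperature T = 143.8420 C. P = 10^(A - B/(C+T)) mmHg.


C+T = 405.7710
B/(C+T) = 3.6907
log10(P) = 7.9410 - 3.6907 = 4.2503
P = 10^4.2503 = 17796.3980 mmHg

17796.3980 mmHg


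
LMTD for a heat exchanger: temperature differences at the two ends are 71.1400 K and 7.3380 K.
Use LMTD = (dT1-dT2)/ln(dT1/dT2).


dT1/dT2 = 9.6947
ln(dT1/dT2) = 2.2716
LMTD = 63.8020 / 2.2716 = 28.0870 K

28.0870 K


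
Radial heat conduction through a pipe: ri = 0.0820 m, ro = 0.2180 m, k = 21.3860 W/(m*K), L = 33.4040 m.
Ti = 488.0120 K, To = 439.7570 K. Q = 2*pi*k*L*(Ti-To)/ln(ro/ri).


dT = 48.2550 K
ln(ro/ri) = 0.9778
Q = 2*pi*21.3860*33.4040*48.2550 / 0.9778 = 221518.9757 W

221518.9757 W


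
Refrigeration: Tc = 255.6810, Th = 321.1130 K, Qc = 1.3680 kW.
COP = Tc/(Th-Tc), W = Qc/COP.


COP = 255.6810 / 65.4320 = 3.9076
W = 1.3680 / 3.9076 = 0.3501 kW

COP = 3.9076, W = 0.3501 kW


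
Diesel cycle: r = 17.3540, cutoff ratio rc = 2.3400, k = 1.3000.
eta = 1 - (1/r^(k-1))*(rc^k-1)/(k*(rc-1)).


r^(k-1) = 2.3541
rc^k = 3.0198
eta = 0.5075 = 50.7457%

50.7457%


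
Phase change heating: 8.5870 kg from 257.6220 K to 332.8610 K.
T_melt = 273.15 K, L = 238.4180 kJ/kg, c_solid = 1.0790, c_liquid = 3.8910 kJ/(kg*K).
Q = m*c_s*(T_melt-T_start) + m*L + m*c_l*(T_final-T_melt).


Q1 (sensible, solid) = 8.5870 * 1.0790 * 15.5280 = 143.8727 kJ
Q2 (latent) = 8.5870 * 238.4180 = 2047.2954 kJ
Q3 (sensible, liquid) = 8.5870 * 3.8910 * 59.7110 = 1995.0649 kJ
Q_total = 4186.2330 kJ

4186.2330 kJ


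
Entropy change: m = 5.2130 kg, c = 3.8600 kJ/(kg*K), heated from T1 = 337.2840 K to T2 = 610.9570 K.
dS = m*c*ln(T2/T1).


T2/T1 = 1.8114
ln(T2/T1) = 0.5941
dS = 5.2130 * 3.8600 * 0.5941 = 11.9546 kJ/K

11.9546 kJ/K


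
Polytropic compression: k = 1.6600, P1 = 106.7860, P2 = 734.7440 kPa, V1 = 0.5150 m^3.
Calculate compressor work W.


(k-1)/k = 0.3976
(P2/P1)^exp = 2.1529
W = 2.5152 * 106.7860 * 0.5150 * (2.1529 - 1) = 159.4738 kJ

159.4738 kJ


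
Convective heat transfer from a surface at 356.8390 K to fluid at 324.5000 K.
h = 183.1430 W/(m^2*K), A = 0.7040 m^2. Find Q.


dT = 32.3390 K
Q = 183.1430 * 0.7040 * 32.3390 = 4169.5537 W

4169.5537 W


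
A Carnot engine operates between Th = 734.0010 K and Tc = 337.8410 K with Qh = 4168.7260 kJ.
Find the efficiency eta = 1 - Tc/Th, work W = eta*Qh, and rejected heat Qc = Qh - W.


eta = 1 - 337.8410/734.0010 = 0.5397
W = 0.5397 * 4168.7260 = 2249.9731 kJ
Qc = 4168.7260 - 2249.9731 = 1918.7529 kJ

eta = 53.9727%, W = 2249.9731 kJ, Qc = 1918.7529 kJ


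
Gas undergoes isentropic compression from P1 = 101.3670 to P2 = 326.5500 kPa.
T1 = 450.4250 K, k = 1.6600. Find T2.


(k-1)/k = 0.3976
(P2/P1)^exp = 1.5922
T2 = 450.4250 * 1.5922 = 717.1657 K

717.1657 K


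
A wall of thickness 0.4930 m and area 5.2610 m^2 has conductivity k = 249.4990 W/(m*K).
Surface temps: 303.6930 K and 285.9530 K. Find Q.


dT = 17.7400 K
Q = 249.4990 * 5.2610 * 17.7400 / 0.4930 = 47232.8126 W

47232.8126 W


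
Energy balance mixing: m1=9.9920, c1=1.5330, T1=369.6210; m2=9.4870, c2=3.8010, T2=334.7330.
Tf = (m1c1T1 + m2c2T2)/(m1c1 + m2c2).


num = 17732.2580
den = 51.3778
Tf = 345.1345 K

345.1345 K


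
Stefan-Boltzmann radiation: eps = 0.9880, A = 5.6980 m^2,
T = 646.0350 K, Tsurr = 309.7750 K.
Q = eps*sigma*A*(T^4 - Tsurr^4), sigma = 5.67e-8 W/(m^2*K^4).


T^4 = 1.7419e+11
Tsurr^4 = 9.2084e+09
Q = 0.9880 * 5.67e-8 * 5.6980 * 1.6498e+11 = 52662.1895 W

52662.1895 W


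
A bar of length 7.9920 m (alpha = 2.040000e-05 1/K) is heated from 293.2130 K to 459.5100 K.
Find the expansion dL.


dT = 166.2970 K
dL = 2.040000e-05 * 7.9920 * 166.2970 = 0.027113 m
L_final = 8.019113 m

dL = 0.027113 m


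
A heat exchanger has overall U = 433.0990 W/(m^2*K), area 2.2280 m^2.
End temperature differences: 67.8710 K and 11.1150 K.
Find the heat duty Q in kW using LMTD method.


LMTD = 31.3688 K
Q = 433.0990 * 2.2280 * 31.3688 = 30269.1602 W = 30.2692 kW

30.2692 kW


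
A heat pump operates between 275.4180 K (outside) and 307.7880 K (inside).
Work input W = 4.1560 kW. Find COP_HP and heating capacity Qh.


COP = 307.7880 / 32.3700 = 9.5084
Qh = 9.5084 * 4.1560 = 39.5171 kW

COP = 9.5084, Qh = 39.5171 kW


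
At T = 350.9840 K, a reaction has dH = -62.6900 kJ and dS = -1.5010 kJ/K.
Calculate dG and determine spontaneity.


T*dS = 350.9840 * -1.5010 = -526.8270 kJ
dG = -62.6900 + 526.8270 = 464.1370 kJ (non-spontaneous)

dG = 464.1370 kJ, non-spontaneous


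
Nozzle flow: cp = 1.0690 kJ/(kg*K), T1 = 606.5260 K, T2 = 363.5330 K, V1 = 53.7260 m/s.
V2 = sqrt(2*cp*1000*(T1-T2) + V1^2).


dT = 242.9930 K
2*cp*1000*dT = 519519.0340
V1^2 = 2886.4831
V2 = sqrt(522405.5171) = 722.7763 m/s

722.7763 m/s


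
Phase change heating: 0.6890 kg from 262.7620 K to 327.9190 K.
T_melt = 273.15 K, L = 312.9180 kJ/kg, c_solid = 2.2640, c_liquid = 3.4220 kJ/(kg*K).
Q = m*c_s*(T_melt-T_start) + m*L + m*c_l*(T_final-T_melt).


Q1 (sensible, solid) = 0.6890 * 2.2640 * 10.3880 = 16.2042 kJ
Q2 (latent) = 0.6890 * 312.9180 = 215.6005 kJ
Q3 (sensible, liquid) = 0.6890 * 3.4220 * 54.7690 = 129.1320 kJ
Q_total = 360.9367 kJ

360.9367 kJ


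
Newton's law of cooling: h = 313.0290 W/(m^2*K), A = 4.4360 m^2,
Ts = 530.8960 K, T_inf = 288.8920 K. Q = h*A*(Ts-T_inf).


dT = 242.0040 K
Q = 313.0290 * 4.4360 * 242.0040 = 336045.9422 W

336045.9422 W


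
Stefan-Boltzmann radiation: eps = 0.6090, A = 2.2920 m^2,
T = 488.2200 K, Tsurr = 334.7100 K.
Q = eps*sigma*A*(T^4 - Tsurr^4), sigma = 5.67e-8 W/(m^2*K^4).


T^4 = 5.6815e+10
Tsurr^4 = 1.2551e+10
Q = 0.6090 * 5.67e-8 * 2.2920 * 4.4264e+10 = 3503.2060 W

3503.2060 W


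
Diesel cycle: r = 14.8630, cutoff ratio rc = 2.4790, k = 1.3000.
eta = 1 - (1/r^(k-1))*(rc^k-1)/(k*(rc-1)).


r^(k-1) = 2.2471
rc^k = 3.2551
eta = 0.4781 = 47.8066%

47.8066%


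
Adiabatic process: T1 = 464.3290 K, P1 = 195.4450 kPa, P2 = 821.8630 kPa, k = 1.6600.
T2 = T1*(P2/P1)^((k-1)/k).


(k-1)/k = 0.3976
(P2/P1)^exp = 1.7701
T2 = 464.3290 * 1.7701 = 821.9259 K

821.9259 K


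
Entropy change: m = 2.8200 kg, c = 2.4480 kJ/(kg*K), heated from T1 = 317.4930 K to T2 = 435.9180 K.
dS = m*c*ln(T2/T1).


T2/T1 = 1.3730
ln(T2/T1) = 0.3170
dS = 2.8200 * 2.4480 * 0.3170 = 2.1884 kJ/K

2.1884 kJ/K


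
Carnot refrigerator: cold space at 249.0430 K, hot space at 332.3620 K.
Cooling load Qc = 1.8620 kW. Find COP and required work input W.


COP = 249.0430 / 83.3190 = 2.9890
W = 1.8620 / 2.9890 = 0.6229 kW

COP = 2.9890, W = 0.6229 kW


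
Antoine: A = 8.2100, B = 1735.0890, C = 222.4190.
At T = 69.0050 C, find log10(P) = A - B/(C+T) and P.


C+T = 291.4240
B/(C+T) = 5.9538
log10(P) = 8.2100 - 5.9538 = 2.2562
P = 10^2.2562 = 180.3723 mmHg

180.3723 mmHg


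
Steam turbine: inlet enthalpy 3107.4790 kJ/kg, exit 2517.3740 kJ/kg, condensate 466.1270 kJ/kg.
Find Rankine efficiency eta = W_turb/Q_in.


W = 590.1050 kJ/kg
Q_in = 2641.3520 kJ/kg
eta = 0.2234 = 22.3410%

eta = 22.3410%


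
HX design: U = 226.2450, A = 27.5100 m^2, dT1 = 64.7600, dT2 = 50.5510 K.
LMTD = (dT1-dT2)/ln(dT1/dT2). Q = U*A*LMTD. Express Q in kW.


LMTD = 57.3625 K
Q = 226.2450 * 27.5100 * 57.3625 = 357024.1702 W = 357.0242 kW

357.0242 kW


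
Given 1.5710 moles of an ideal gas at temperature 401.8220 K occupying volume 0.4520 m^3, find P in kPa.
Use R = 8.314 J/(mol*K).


P = nRT/V = 1.5710 * 8.314 * 401.8220 / 0.4520
= 5248.3153 / 0.4520 = 11611.3170 Pa = 11.6113 kPa

11.6113 kPa


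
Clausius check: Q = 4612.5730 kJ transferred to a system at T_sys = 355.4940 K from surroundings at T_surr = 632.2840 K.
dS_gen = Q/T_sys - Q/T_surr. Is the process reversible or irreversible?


dS_sys = 4612.5730/355.4940 = 12.9751 kJ/K
dS_surr = -4612.5730/632.2840 = -7.2951 kJ/K
dS_gen = 12.9751 - 7.2951 = 5.6800 kJ/K (irreversible)

dS_gen = 5.6800 kJ/K, irreversible


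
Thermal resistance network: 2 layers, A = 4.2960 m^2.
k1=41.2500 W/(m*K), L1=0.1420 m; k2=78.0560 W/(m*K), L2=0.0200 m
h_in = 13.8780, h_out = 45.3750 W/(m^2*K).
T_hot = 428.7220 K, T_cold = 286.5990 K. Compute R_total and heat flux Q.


R_conv_in = 1/(13.8780*4.2960) = 0.0168
R_1 = 0.1420/(41.2500*4.2960) = 0.0008
R_2 = 0.0200/(78.0560*4.2960) = 5.9643e-05
R_conv_out = 1/(45.3750*4.2960) = 0.0051
R_total = 0.0228 K/W
Q = 142.1230 / 0.0228 = 6243.3505 W

R_total = 0.0228 K/W, Q = 6243.3505 W


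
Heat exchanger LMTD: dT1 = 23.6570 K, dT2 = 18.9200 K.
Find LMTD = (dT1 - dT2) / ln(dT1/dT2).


dT1/dT2 = 1.2504
ln(dT1/dT2) = 0.2234
LMTD = 4.7370 / 0.2234 = 21.2004 K

21.2004 K


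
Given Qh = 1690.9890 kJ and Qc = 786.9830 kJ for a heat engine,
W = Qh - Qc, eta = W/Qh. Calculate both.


W = 1690.9890 - 786.9830 = 904.0060 kJ
eta = 904.0060 / 1690.9890 = 0.5346 = 53.4602%

W = 904.0060 kJ, eta = 53.4602%


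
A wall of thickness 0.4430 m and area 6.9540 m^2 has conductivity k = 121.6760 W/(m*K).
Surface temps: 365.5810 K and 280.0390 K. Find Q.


dT = 85.5420 K
Q = 121.6760 * 6.9540 * 85.5420 / 0.4430 = 163386.1669 W

163386.1669 W


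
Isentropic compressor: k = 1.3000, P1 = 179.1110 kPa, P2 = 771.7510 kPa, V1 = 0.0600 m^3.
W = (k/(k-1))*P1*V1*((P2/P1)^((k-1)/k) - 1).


(k-1)/k = 0.2308
(P2/P1)^exp = 1.4008
W = 4.3333 * 179.1110 * 0.0600 * (1.4008 - 1) = 18.6668 kJ

18.6668 kJ


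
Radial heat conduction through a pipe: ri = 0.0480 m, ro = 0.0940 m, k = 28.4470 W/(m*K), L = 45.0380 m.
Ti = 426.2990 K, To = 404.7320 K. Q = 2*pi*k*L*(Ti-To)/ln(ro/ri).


dT = 21.5670 K
ln(ro/ri) = 0.6721
Q = 2*pi*28.4470*45.0380*21.5670 / 0.6721 = 258318.3782 W

258318.3782 W


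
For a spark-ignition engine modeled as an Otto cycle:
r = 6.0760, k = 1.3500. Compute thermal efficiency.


r^(k-1) = 1.8805
eta = 1 - 1/1.8805 = 0.4682 = 46.8218%

46.8218%


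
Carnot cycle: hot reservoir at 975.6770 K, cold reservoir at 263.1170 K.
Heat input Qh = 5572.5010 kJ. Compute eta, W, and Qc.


eta = 1 - 263.1170/975.6770 = 0.7303
W = 0.7303 * 5572.5010 = 4069.7293 kJ
Qc = 5572.5010 - 4069.7293 = 1502.7717 kJ

eta = 73.0324%, W = 4069.7293 kJ, Qc = 1502.7717 kJ


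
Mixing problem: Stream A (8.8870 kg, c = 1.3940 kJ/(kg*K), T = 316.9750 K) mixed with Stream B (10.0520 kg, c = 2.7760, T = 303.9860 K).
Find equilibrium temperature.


num = 12409.3702
den = 40.2928
Tf = 307.9796 K

307.9796 K


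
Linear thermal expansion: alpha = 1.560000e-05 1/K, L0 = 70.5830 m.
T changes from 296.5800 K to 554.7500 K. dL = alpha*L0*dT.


dT = 258.1700 K
dL = 1.560000e-05 * 70.5830 * 258.1700 = 0.284270 m
L_final = 70.867270 m

dL = 0.284270 m


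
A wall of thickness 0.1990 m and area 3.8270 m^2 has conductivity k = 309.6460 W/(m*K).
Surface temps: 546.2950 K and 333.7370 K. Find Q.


dT = 212.5580 K
Q = 309.6460 * 3.8270 * 212.5580 / 0.1990 = 1265751.1046 W

1265751.1046 W


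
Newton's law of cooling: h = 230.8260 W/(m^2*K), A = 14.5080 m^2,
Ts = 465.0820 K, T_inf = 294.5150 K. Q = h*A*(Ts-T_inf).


dT = 170.5670 K
Q = 230.8260 * 14.5080 * 170.5670 = 571198.7963 W

571198.7963 W


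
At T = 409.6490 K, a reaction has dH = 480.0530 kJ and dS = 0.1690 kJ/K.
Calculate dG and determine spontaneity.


T*dS = 409.6490 * 0.1690 = 69.2307 kJ
dG = 480.0530 - 69.2307 = 410.8223 kJ (non-spontaneous)

dG = 410.8223 kJ, non-spontaneous


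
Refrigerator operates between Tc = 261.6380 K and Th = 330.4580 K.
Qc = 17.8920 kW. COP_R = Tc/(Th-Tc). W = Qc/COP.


COP = 261.6380 / 68.8200 = 3.8018
W = 17.8920 / 3.8018 = 4.7062 kW

COP = 3.8018, W = 4.7062 kW


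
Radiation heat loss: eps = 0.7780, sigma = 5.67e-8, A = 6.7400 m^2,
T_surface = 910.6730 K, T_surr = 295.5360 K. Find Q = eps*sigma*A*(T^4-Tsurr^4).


T^4 = 6.8778e+11
Tsurr^4 = 7.6285e+09
Q = 0.7780 * 5.67e-8 * 6.7400 * 6.8015e+11 = 202222.0407 W

202222.0407 W


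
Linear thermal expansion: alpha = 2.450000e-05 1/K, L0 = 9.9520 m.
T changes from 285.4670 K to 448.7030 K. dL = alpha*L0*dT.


dT = 163.2360 K
dL = 2.450000e-05 * 9.9520 * 163.2360 = 0.039801 m
L_final = 9.991801 m

dL = 0.039801 m


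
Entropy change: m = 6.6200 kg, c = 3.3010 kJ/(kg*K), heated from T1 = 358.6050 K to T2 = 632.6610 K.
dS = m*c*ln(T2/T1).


T2/T1 = 1.7642
ln(T2/T1) = 0.5677
dS = 6.6200 * 3.3010 * 0.5677 = 12.4060 kJ/K

12.4060 kJ/K


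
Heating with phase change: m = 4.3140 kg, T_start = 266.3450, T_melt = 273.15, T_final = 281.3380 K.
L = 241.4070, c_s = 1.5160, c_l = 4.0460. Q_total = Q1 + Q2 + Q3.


Q1 (sensible, solid) = 4.3140 * 1.5160 * 6.8050 = 44.5049 kJ
Q2 (latent) = 4.3140 * 241.4070 = 1041.4298 kJ
Q3 (sensible, liquid) = 4.3140 * 4.0460 * 8.1880 = 142.9170 kJ
Q_total = 1228.8516 kJ

1228.8516 kJ


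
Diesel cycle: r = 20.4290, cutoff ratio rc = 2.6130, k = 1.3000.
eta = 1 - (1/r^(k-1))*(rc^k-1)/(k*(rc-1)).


r^(k-1) = 2.4721
rc^k = 3.4856
eta = 0.5205 = 52.0504%

52.0504%


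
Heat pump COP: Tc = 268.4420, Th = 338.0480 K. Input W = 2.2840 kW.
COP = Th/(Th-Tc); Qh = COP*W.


COP = 338.0480 / 69.6060 = 4.8566
Qh = 4.8566 * 2.2840 = 11.0925 kW

COP = 4.8566, Qh = 11.0925 kW


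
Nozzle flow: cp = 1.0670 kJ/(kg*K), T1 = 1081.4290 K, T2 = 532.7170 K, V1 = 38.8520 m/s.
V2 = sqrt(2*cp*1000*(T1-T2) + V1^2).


dT = 548.7120 K
2*cp*1000*dT = 1170951.4080
V1^2 = 1509.4779
V2 = sqrt(1172460.8859) = 1082.8023 m/s

1082.8023 m/s


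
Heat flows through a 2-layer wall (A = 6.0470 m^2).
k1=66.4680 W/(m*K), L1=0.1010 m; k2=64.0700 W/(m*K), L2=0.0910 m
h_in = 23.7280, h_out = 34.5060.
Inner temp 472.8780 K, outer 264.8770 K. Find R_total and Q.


R_conv_in = 1/(23.7280*6.0470) = 0.0070
R_1 = 0.1010/(66.4680*6.0470) = 0.0003
R_2 = 0.0910/(64.0700*6.0470) = 0.0002
R_conv_out = 1/(34.5060*6.0470) = 0.0048
R_total = 0.0122 K/W
Q = 208.0010 / 0.0122 = 16982.2253 W

R_total = 0.0122 K/W, Q = 16982.2253 W


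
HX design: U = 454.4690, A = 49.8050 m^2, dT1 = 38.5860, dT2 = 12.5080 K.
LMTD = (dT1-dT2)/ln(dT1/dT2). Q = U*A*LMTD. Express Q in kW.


LMTD = 23.1491 K
Q = 454.4690 * 49.8050 * 23.1491 = 523976.9330 W = 523.9769 kW

523.9769 kW


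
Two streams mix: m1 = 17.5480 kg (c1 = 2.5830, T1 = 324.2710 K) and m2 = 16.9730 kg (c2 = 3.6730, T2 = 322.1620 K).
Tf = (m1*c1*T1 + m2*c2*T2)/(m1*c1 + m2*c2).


num = 34782.2326
den = 107.6683
Tf = 323.0499 K

323.0499 K


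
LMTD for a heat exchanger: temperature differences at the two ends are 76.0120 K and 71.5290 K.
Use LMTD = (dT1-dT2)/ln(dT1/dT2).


dT1/dT2 = 1.0627
ln(dT1/dT2) = 0.0608
LMTD = 4.4830 / 0.0608 = 73.7478 K

73.7478 K


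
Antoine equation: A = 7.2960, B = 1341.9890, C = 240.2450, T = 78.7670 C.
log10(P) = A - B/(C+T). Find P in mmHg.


C+T = 319.0120
B/(C+T) = 4.2067
log10(P) = 7.2960 - 4.2067 = 3.0893
P = 10^3.0893 = 1228.2766 mmHg

1228.2766 mmHg


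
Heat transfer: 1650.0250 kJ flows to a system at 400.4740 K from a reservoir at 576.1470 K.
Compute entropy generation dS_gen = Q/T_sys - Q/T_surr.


dS_sys = 1650.0250/400.4740 = 4.1202 kJ/K
dS_surr = -1650.0250/576.1470 = -2.8639 kJ/K
dS_gen = 4.1202 - 2.8639 = 1.2563 kJ/K (irreversible)

dS_gen = 1.2563 kJ/K, irreversible


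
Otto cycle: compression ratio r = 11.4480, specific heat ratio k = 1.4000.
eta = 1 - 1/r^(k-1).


r^(k-1) = 2.6515
eta = 1 - 1/2.6515 = 0.6229 = 62.2855%

62.2855%


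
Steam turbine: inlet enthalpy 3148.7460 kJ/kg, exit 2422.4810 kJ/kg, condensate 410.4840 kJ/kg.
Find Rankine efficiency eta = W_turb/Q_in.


W = 726.2650 kJ/kg
Q_in = 2738.2620 kJ/kg
eta = 0.2652 = 26.5228%

eta = 26.5228%


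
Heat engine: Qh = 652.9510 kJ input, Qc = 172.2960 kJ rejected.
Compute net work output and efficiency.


W = 652.9510 - 172.2960 = 480.6550 kJ
eta = 480.6550 / 652.9510 = 0.7361 = 73.6127%

W = 480.6550 kJ, eta = 73.6127%


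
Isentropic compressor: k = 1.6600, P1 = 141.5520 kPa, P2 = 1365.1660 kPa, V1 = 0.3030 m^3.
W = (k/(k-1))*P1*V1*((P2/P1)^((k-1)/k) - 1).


(k-1)/k = 0.3976
(P2/P1)^exp = 2.4623
W = 2.5152 * 141.5520 * 0.3030 * (2.4623 - 1) = 157.7433 kJ

157.7433 kJ


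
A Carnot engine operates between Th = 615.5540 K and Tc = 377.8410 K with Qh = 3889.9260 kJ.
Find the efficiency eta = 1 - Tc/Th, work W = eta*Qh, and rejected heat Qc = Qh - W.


eta = 1 - 377.8410/615.5540 = 0.3862
W = 0.3862 * 3889.9260 = 1502.2012 kJ
Qc = 3889.9260 - 1502.2012 = 2387.7248 kJ

eta = 38.6177%, W = 1502.2012 kJ, Qc = 2387.7248 kJ


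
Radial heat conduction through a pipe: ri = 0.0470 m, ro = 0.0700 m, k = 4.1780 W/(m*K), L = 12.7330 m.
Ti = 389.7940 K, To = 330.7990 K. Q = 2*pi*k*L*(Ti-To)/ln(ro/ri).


dT = 58.9950 K
ln(ro/ri) = 0.3983
Q = 2*pi*4.1780*12.7330*58.9950 / 0.3983 = 49503.0548 W

49503.0548 W


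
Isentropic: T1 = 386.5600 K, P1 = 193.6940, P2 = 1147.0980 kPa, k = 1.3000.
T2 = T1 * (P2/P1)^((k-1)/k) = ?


(k-1)/k = 0.2308
(P2/P1)^exp = 1.5075
T2 = 386.5600 * 1.5075 = 582.7503 K

582.7503 K


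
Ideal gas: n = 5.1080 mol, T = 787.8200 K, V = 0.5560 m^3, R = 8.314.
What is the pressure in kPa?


P = nRT/V = 5.1080 * 8.314 * 787.8200 / 0.5560
= 33457.0704 / 0.5560 = 60174.5871 Pa = 60.1746 kPa

60.1746 kPa


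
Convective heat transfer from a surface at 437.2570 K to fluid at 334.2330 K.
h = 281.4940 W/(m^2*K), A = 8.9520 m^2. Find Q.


dT = 103.0240 K
Q = 281.4940 * 8.9520 * 103.0240 = 259613.7101 W

259613.7101 W


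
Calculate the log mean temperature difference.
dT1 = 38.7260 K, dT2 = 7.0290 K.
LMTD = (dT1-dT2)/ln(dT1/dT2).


dT1/dT2 = 5.5095
ln(dT1/dT2) = 1.7065
LMTD = 31.6970 / 1.7065 = 18.5746 K

18.5746 K


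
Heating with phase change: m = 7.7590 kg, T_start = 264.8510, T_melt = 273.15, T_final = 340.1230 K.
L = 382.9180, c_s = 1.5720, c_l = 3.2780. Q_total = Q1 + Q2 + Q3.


Q1 (sensible, solid) = 7.7590 * 1.5720 * 8.2990 = 101.2241 kJ
Q2 (latent) = 7.7590 * 382.9180 = 2971.0608 kJ
Q3 (sensible, liquid) = 7.7590 * 3.2780 * 66.9730 = 1703.3914 kJ
Q_total = 4775.6763 kJ

4775.6763 kJ


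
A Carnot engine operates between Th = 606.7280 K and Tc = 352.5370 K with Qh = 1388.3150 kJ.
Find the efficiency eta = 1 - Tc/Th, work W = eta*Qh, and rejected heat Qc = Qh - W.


eta = 1 - 352.5370/606.7280 = 0.4190
W = 0.4190 * 1388.3150 = 581.6398 kJ
Qc = 1388.3150 - 581.6398 = 806.6752 kJ

eta = 41.8954%, W = 581.6398 kJ, Qc = 806.6752 kJ


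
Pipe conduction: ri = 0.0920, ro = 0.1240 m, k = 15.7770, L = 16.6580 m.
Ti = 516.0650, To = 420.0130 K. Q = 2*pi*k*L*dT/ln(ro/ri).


dT = 96.0520 K
ln(ro/ri) = 0.2985
Q = 2*pi*15.7770*16.6580*96.0520 / 0.2985 = 531372.9342 W

531372.9342 W


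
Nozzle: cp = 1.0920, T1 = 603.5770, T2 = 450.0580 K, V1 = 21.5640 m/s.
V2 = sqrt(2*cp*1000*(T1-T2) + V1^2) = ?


dT = 153.5190 K
2*cp*1000*dT = 335285.4960
V1^2 = 465.0061
V2 = sqrt(335750.5021) = 579.4398 m/s

579.4398 m/s


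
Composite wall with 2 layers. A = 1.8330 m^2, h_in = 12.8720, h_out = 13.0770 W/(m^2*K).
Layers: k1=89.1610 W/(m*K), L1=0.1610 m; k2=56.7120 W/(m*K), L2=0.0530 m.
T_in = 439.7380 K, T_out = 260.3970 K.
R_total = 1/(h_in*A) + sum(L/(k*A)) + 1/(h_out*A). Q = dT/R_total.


R_conv_in = 1/(12.8720*1.8330) = 0.0424
R_1 = 0.1610/(89.1610*1.8330) = 0.0010
R_2 = 0.0530/(56.7120*1.8330) = 0.0005
R_conv_out = 1/(13.0770*1.8330) = 0.0417
R_total = 0.0856 K/W
Q = 179.3410 / 0.0856 = 2095.1904 W

R_total = 0.0856 K/W, Q = 2095.1904 W


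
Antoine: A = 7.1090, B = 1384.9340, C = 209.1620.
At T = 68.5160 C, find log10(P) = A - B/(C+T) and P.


C+T = 277.6780
B/(C+T) = 4.9876
log10(P) = 7.1090 - 4.9876 = 2.1214
P = 10^2.1214 = 132.2653 mmHg

132.2653 mmHg


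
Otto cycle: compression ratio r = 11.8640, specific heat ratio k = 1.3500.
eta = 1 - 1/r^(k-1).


r^(k-1) = 2.3767
eta = 1 - 1/2.3767 = 0.5793 = 57.9255%

57.9255%


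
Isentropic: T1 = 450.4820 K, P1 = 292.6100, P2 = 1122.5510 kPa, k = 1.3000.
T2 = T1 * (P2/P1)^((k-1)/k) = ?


(k-1)/k = 0.2308
(P2/P1)^exp = 1.3638
T2 = 450.4820 * 1.3638 = 614.3665 K

614.3665 K


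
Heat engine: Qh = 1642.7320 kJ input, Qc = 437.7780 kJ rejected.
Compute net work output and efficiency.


W = 1642.7320 - 437.7780 = 1204.9540 kJ
eta = 1204.9540 / 1642.7320 = 0.7335 = 73.3506%

W = 1204.9540 kJ, eta = 73.3506%


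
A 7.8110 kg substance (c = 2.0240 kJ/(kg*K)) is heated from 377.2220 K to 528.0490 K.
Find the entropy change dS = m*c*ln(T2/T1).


T2/T1 = 1.3998
ln(T2/T1) = 0.3364
dS = 7.8110 * 2.0240 * 0.3364 = 5.3176 kJ/K

5.3176 kJ/K


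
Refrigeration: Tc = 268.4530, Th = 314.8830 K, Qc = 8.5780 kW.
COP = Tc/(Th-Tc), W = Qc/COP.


COP = 268.4530 / 46.4300 = 5.7819
W = 8.5780 / 5.7819 = 1.4836 kW

COP = 5.7819, W = 1.4836 kW


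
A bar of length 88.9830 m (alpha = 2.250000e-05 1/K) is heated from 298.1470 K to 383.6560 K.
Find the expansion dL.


dT = 85.5090 K
dL = 2.250000e-05 * 88.9830 * 85.5090 = 0.171199 m
L_final = 89.154199 m

dL = 0.171199 m


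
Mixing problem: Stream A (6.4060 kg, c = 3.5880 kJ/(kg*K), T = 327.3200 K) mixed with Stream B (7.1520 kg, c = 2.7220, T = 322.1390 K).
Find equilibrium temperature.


num = 13794.6808
den = 42.4525
Tf = 324.9441 K

324.9441 K


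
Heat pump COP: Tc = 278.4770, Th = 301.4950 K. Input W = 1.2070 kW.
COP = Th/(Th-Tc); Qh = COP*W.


COP = 301.4950 / 23.0180 = 13.0982
Qh = 13.0982 * 1.2070 = 15.8096 kW

COP = 13.0982, Qh = 15.8096 kW


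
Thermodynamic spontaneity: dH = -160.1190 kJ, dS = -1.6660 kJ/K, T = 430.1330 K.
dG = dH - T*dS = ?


T*dS = 430.1330 * -1.6660 = -716.6016 kJ
dG = -160.1190 + 716.6016 = 556.4826 kJ (non-spontaneous)

dG = 556.4826 kJ, non-spontaneous


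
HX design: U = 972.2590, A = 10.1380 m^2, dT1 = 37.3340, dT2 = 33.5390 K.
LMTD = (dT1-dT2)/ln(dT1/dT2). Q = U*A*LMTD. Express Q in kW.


LMTD = 35.4026 K
Q = 972.2590 * 10.1380 * 35.4026 = 348955.0515 W = 348.9551 kW

348.9551 kW


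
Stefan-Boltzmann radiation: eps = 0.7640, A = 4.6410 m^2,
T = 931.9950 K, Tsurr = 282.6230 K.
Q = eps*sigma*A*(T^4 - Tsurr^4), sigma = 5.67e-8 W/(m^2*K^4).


T^4 = 7.5449e+11
Tsurr^4 = 6.3801e+09
Q = 0.7640 * 5.67e-8 * 4.6410 * 7.4811e+11 = 150402.2091 W

150402.2091 W


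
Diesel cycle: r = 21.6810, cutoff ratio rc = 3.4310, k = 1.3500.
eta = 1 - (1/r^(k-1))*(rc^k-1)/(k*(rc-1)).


r^(k-1) = 2.9351
rc^k = 5.2822
eta = 0.5554 = 55.5446%

55.5446%


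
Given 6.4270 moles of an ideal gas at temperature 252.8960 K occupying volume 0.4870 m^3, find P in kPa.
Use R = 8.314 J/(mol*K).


P = nRT/V = 6.4270 * 8.314 * 252.8960 / 0.4870
= 13513.2646 / 0.4870 = 27747.9766 Pa = 27.7480 kPa

27.7480 kPa


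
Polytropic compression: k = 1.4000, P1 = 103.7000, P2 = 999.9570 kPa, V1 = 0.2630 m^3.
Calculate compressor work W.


(k-1)/k = 0.2857
(P2/P1)^exp = 1.9107
W = 3.5000 * 103.7000 * 0.2630 * (1.9107 - 1) = 86.9351 kJ

86.9351 kJ


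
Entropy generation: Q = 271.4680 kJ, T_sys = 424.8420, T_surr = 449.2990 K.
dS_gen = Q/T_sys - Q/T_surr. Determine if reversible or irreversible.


dS_sys = 271.4680/424.8420 = 0.6390 kJ/K
dS_surr = -271.4680/449.2990 = -0.6042 kJ/K
dS_gen = 0.6390 - 0.6042 = 0.0348 kJ/K (irreversible)

dS_gen = 0.0348 kJ/K, irreversible


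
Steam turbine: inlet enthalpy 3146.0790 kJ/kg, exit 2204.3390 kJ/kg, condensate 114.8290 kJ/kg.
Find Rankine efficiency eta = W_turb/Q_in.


W = 941.7400 kJ/kg
Q_in = 3031.2500 kJ/kg
eta = 0.3107 = 31.0677%

eta = 31.0677%


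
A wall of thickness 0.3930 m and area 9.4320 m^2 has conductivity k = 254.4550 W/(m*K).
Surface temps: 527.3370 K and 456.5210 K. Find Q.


dT = 70.8160 K
Q = 254.4550 * 9.4320 * 70.8160 / 0.3930 = 432467.6467 W

432467.6467 W


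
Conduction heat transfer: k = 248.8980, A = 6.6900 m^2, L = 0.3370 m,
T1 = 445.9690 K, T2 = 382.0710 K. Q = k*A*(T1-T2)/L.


dT = 63.8980 K
Q = 248.8980 * 6.6900 * 63.8980 / 0.3370 = 315722.0316 W

315722.0316 W


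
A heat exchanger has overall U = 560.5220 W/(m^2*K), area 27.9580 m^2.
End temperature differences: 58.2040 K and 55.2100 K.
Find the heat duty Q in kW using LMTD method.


LMTD = 56.6938 K
Q = 560.5220 * 27.9580 * 56.6938 = 888453.1237 W = 888.4531 kW

888.4531 kW


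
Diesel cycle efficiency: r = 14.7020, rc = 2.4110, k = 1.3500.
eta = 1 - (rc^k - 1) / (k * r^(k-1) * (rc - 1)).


r^(k-1) = 2.5620
rc^k = 3.2807
eta = 0.5327 = 53.2668%

53.2668%


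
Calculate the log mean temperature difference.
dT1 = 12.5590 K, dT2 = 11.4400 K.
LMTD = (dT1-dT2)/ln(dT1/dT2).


dT1/dT2 = 1.0978
ln(dT1/dT2) = 0.0933
LMTD = 1.1190 / 0.0933 = 11.9908 K

11.9908 K


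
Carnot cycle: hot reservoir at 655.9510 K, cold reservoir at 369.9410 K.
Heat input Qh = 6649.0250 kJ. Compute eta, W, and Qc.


eta = 1 - 369.9410/655.9510 = 0.4360
W = 0.4360 * 6649.0250 = 2899.1306 kJ
Qc = 6649.0250 - 2899.1306 = 3749.8944 kJ

eta = 43.6023%, W = 2899.1306 kJ, Qc = 3749.8944 kJ


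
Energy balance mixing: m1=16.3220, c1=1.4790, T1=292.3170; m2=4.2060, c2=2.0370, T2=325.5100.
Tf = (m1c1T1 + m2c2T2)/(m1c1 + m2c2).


num = 9845.4486
den = 32.7079
Tf = 301.0117 K

301.0117 K


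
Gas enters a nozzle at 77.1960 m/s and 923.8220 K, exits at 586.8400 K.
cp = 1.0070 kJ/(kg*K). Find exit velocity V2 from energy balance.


dT = 336.9820 K
2*cp*1000*dT = 678681.7480
V1^2 = 5959.2224
V2 = sqrt(684640.9704) = 827.4303 m/s

827.4303 m/s


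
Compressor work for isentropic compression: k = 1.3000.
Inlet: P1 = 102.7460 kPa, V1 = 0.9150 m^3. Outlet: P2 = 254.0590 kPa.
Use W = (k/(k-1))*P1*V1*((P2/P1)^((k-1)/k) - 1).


(k-1)/k = 0.2308
(P2/P1)^exp = 1.2323
W = 4.3333 * 102.7460 * 0.9150 * (1.2323 - 1) = 94.6536 kJ

94.6536 kJ


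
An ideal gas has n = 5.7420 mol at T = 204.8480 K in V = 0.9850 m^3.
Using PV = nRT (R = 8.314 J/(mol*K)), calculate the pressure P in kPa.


P = nRT/V = 5.7420 * 8.314 * 204.8480 / 0.9850
= 9779.2362 / 0.9850 = 9928.1586 Pa = 9.9282 kPa

9.9282 kPa


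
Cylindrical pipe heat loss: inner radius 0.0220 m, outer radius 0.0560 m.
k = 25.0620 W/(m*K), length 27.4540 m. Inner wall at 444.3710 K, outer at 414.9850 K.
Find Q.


dT = 29.3860 K
ln(ro/ri) = 0.9343
Q = 2*pi*25.0620*27.4540*29.3860 / 0.9343 = 135972.4913 W

135972.4913 W


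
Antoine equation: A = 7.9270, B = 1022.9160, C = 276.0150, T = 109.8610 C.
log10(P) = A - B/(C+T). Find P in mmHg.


C+T = 385.8760
B/(C+T) = 2.6509
log10(P) = 7.9270 - 2.6509 = 5.2761
P = 10^5.2761 = 188845.6420 mmHg

188845.6420 mmHg


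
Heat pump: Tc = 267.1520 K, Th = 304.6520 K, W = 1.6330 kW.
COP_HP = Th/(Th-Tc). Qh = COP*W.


COP = 304.6520 / 37.5000 = 8.1241
Qh = 8.1241 * 1.6330 = 13.2666 kW

COP = 8.1241, Qh = 13.2666 kW


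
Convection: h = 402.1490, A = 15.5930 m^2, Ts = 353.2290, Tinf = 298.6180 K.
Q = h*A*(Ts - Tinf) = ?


dT = 54.6110 K
Q = 402.1490 * 15.5930 * 54.6110 = 342449.7087 W

342449.7087 W


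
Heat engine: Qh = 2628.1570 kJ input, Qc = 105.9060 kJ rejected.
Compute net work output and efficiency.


W = 2628.1570 - 105.9060 = 2522.2510 kJ
eta = 2522.2510 / 2628.1570 = 0.9597 = 95.9703%

W = 2522.2510 kJ, eta = 95.9703%


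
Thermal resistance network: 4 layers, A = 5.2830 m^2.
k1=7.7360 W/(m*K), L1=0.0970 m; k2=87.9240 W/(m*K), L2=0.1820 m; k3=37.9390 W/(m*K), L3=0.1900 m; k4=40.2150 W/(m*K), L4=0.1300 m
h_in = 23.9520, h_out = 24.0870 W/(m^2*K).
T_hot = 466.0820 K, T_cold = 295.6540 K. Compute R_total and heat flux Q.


R_conv_in = 1/(23.9520*5.2830) = 0.0079
R_1 = 0.0970/(7.7360*5.2830) = 0.0024
R_2 = 0.1820/(87.9240*5.2830) = 0.0004
R_3 = 0.1900/(37.9390*5.2830) = 0.0009
R_4 = 0.1300/(40.2150*5.2830) = 0.0006
R_conv_out = 1/(24.0870*5.2830) = 0.0079
R_total = 0.0201 K/W
Q = 170.4280 / 0.0201 = 8484.8019 W

R_total = 0.0201 K/W, Q = 8484.8019 W


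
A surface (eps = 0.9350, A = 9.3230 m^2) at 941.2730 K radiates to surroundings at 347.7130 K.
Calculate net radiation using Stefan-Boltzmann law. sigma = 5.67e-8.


T^4 = 7.8499e+11
Tsurr^4 = 1.4618e+10
Q = 0.9350 * 5.67e-8 * 9.3230 * 7.7037e+11 = 380758.1188 W

380758.1188 W


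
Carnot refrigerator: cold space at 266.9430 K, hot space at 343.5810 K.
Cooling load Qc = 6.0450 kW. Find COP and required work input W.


COP = 266.9430 / 76.6380 = 3.4832
W = 6.0450 / 3.4832 = 1.7355 kW

COP = 3.4832, W = 1.7355 kW


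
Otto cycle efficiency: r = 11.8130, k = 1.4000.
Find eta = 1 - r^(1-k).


r^(k-1) = 2.6850
eta = 1 - 1/2.6850 = 0.6276 = 62.7560%

62.7560%


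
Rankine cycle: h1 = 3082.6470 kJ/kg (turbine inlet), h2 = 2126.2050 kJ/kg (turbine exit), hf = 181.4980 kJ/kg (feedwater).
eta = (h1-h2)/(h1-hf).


W = 956.4420 kJ/kg
Q_in = 2901.1490 kJ/kg
eta = 0.3297 = 32.9677%

eta = 32.9677%


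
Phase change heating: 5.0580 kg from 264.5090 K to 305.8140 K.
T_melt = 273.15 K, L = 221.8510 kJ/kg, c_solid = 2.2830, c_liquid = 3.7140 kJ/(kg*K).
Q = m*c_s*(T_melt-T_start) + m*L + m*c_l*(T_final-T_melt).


Q1 (sensible, solid) = 5.0580 * 2.2830 * 8.6410 = 99.7812 kJ
Q2 (latent) = 5.0580 * 221.8510 = 1122.1224 kJ
Q3 (sensible, liquid) = 5.0580 * 3.7140 * 32.6640 = 613.6067 kJ
Q_total = 1835.5103 kJ

1835.5103 kJ


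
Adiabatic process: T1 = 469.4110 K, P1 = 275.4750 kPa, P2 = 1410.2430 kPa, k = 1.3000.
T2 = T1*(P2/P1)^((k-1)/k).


(k-1)/k = 0.2308
(P2/P1)^exp = 1.4577
T2 = 469.4110 * 1.4577 = 684.2543 K

684.2543 K


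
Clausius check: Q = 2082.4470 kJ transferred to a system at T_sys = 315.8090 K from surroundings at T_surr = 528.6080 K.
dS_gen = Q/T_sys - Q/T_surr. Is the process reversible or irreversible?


dS_sys = 2082.4470/315.8090 = 6.5940 kJ/K
dS_surr = -2082.4470/528.6080 = -3.9395 kJ/K
dS_gen = 6.5940 - 3.9395 = 2.6545 kJ/K (irreversible)

dS_gen = 2.6545 kJ/K, irreversible


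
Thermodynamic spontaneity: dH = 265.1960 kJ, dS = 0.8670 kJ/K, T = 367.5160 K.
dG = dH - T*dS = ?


T*dS = 367.5160 * 0.8670 = 318.6364 kJ
dG = 265.1960 - 318.6364 = -53.4404 kJ (spontaneous)

dG = -53.4404 kJ, spontaneous


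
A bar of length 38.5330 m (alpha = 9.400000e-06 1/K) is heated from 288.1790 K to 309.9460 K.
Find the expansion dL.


dT = 21.7670 K
dL = 9.400000e-06 * 38.5330 * 21.7670 = 0.007884 m
L_final = 38.540884 m

dL = 0.007884 m


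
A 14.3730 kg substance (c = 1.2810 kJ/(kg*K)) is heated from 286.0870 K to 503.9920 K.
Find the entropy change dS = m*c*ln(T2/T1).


T2/T1 = 1.7617
ln(T2/T1) = 0.5663
dS = 14.3730 * 1.2810 * 0.5663 = 10.4260 kJ/K

10.4260 kJ/K


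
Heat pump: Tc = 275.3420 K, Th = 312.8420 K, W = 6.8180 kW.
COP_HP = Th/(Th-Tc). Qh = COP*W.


COP = 312.8420 / 37.5000 = 8.3425
Qh = 8.3425 * 6.8180 = 56.8788 kW

COP = 8.3425, Qh = 56.8788 kW


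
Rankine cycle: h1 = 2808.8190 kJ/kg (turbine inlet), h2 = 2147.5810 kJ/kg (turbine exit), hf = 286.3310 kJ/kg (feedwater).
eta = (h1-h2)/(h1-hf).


W = 661.2380 kJ/kg
Q_in = 2522.4880 kJ/kg
eta = 0.2621 = 26.2137%

eta = 26.2137%


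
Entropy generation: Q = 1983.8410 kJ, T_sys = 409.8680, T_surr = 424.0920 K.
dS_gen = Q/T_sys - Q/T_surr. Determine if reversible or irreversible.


dS_sys = 1983.8410/409.8680 = 4.8402 kJ/K
dS_surr = -1983.8410/424.0920 = -4.6779 kJ/K
dS_gen = 4.8402 - 4.6779 = 0.1623 kJ/K (irreversible)

dS_gen = 0.1623 kJ/K, irreversible


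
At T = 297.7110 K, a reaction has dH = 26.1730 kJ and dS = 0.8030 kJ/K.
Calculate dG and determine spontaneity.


T*dS = 297.7110 * 0.8030 = 239.0619 kJ
dG = 26.1730 - 239.0619 = -212.8889 kJ (spontaneous)

dG = -212.8889 kJ, spontaneous


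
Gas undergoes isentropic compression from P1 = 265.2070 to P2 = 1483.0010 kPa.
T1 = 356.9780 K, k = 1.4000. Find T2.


(k-1)/k = 0.2857
(P2/P1)^exp = 1.6353
T2 = 356.9780 * 1.6353 = 583.7528 K

583.7528 K


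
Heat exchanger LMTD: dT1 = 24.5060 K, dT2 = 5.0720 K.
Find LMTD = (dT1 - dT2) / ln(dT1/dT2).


dT1/dT2 = 4.8316
ln(dT1/dT2) = 1.5752
LMTD = 19.4340 / 1.5752 = 12.3376 K

12.3376 K


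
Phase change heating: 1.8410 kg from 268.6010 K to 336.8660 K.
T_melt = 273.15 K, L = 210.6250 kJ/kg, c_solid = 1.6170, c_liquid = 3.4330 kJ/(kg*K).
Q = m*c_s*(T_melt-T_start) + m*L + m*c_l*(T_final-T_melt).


Q1 (sensible, solid) = 1.8410 * 1.6170 * 4.5490 = 13.5419 kJ
Q2 (latent) = 1.8410 * 210.6250 = 387.7606 kJ
Q3 (sensible, liquid) = 1.8410 * 3.4330 * 63.7160 = 402.6949 kJ
Q_total = 803.9974 kJ

803.9974 kJ


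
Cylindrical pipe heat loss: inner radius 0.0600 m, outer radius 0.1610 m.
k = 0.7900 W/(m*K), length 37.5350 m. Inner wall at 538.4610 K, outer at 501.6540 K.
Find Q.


dT = 36.8070 K
ln(ro/ri) = 0.9871
Q = 2*pi*0.7900*37.5350*36.8070 / 0.9871 = 6947.5285 W

6947.5285 W


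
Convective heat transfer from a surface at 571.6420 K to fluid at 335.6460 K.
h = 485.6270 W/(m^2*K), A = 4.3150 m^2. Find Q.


dT = 235.9960 K
Q = 485.6270 * 4.3150 * 235.9960 = 494525.0173 W

494525.0173 W


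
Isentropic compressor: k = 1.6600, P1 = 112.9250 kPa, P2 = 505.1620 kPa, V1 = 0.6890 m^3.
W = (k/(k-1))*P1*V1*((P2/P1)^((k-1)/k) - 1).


(k-1)/k = 0.3976
(P2/P1)^exp = 1.8142
W = 2.5152 * 112.9250 * 0.6890 * (1.8142 - 1) = 159.3352 kJ

159.3352 kJ


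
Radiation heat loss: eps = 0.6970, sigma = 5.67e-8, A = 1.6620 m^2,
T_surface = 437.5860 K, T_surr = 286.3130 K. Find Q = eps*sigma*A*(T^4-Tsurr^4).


T^4 = 3.6665e+10
Tsurr^4 = 6.7199e+09
Q = 0.6970 * 5.67e-8 * 1.6620 * 2.9945e+10 = 1966.8658 W

1966.8658 W


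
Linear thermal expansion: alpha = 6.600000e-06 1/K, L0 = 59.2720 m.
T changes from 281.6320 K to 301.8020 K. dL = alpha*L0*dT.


dT = 20.1700 K
dL = 6.600000e-06 * 59.2720 * 20.1700 = 0.007890 m
L_final = 59.279890 m

dL = 0.007890 m


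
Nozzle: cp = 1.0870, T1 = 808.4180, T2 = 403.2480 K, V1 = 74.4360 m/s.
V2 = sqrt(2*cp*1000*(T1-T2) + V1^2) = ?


dT = 405.1700 K
2*cp*1000*dT = 880839.5800
V1^2 = 5540.7181
V2 = sqrt(886380.2981) = 941.4777 m/s

941.4777 m/s


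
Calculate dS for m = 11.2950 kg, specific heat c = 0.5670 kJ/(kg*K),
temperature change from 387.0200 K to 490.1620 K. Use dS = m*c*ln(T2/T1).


T2/T1 = 1.2665
ln(T2/T1) = 0.2363
dS = 11.2950 * 0.5670 * 0.2363 = 1.5131 kJ/K

1.5131 kJ/K


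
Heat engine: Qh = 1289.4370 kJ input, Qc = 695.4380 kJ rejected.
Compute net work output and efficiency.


W = 1289.4370 - 695.4380 = 593.9990 kJ
eta = 593.9990 / 1289.4370 = 0.4607 = 46.0665%

W = 593.9990 kJ, eta = 46.0665%


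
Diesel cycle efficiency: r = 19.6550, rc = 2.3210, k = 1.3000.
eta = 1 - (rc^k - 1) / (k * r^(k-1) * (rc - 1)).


r^(k-1) = 2.4437
rc^k = 2.9880
eta = 0.5263 = 52.6278%

52.6278%


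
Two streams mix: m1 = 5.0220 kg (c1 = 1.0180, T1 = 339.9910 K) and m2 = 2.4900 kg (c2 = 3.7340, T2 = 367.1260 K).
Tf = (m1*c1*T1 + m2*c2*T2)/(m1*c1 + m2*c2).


num = 5151.5814
den = 14.4101
Tf = 357.4991 K

357.4991 K


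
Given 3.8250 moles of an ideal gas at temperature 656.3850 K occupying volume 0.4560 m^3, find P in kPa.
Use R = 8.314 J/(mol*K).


P = nRT/V = 3.8250 * 8.314 * 656.3850 / 0.4560
= 20873.7322 / 0.4560 = 45775.7285 Pa = 45.7757 kPa

45.7757 kPa


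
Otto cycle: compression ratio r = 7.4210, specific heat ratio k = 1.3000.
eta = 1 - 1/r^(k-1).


r^(k-1) = 1.8245
eta = 1 - 1/1.8245 = 0.4519 = 45.1898%

45.1898%


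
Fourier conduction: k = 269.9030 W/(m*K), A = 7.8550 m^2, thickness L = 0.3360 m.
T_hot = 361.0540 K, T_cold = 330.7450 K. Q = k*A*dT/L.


dT = 30.3090 K
Q = 269.9030 * 7.8550 * 30.3090 / 0.3360 = 191243.3011 W

191243.3011 W


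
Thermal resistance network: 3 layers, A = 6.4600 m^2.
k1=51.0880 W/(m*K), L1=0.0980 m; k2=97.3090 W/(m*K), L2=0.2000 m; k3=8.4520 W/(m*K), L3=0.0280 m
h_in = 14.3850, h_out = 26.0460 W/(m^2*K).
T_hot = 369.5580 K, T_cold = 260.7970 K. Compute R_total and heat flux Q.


R_conv_in = 1/(14.3850*6.4600) = 0.0108
R_1 = 0.0980/(51.0880*6.4600) = 0.0003
R_2 = 0.2000/(97.3090*6.4600) = 0.0003
R_3 = 0.0280/(8.4520*6.4600) = 0.0005
R_conv_out = 1/(26.0460*6.4600) = 0.0059
R_total = 0.0178 K/W
Q = 108.7610 / 0.0178 = 6099.0903 W

R_total = 0.0178 K/W, Q = 6099.0903 W
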